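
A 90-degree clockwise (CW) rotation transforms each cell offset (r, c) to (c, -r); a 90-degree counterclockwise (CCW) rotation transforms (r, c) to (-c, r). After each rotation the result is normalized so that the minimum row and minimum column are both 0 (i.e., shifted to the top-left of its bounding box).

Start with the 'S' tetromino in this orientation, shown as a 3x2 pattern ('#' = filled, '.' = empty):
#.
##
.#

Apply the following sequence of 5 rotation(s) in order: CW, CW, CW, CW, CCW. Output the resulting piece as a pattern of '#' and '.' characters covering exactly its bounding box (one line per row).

Answer: .##
##.

Derivation:
Start:
#.
##
.#
After rotation 1 (CW):
.##
##.
After rotation 2 (CW):
#.
##
.#
After rotation 3 (CW):
.##
##.
After rotation 4 (CW):
#.
##
.#
After rotation 5 (CCW):
.##
##.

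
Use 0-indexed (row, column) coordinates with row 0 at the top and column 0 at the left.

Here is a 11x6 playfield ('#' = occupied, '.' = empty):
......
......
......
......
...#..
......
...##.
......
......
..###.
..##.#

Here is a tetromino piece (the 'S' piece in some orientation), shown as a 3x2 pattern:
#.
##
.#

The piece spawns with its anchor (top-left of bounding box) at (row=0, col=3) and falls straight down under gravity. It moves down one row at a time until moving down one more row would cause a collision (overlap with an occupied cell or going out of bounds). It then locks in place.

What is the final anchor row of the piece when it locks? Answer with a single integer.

Spawn at (row=0, col=3). Try each row:
  row 0: fits
  row 1: fits
  row 2: fits
  row 3: blocked -> lock at row 2

Answer: 2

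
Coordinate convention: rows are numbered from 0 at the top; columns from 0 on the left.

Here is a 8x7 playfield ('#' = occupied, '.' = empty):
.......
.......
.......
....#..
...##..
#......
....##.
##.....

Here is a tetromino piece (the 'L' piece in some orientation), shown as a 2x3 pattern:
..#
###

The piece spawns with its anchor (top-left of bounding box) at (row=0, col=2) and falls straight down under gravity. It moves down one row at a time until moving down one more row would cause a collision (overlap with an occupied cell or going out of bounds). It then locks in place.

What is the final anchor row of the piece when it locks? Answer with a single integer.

Answer: 1

Derivation:
Spawn at (row=0, col=2). Try each row:
  row 0: fits
  row 1: fits
  row 2: blocked -> lock at row 1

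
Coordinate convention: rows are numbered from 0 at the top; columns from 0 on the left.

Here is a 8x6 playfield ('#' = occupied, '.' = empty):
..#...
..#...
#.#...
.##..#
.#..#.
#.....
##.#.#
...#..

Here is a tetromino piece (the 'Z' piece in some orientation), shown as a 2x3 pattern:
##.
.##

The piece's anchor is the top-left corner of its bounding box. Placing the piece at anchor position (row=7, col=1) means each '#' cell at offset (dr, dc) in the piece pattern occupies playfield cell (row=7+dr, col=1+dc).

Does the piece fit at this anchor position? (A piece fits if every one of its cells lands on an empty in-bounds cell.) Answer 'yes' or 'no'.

Check each piece cell at anchor (7, 1):
  offset (0,0) -> (7,1): empty -> OK
  offset (0,1) -> (7,2): empty -> OK
  offset (1,1) -> (8,2): out of bounds -> FAIL
  offset (1,2) -> (8,3): out of bounds -> FAIL
All cells valid: no

Answer: no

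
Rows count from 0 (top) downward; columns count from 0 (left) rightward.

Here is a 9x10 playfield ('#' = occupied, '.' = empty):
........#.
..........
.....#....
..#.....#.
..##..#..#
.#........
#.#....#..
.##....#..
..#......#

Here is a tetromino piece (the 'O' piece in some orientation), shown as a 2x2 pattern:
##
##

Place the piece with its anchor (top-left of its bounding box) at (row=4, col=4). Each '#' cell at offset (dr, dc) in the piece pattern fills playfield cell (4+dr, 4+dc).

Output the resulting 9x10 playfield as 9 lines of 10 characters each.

Answer: ........#.
..........
.....#....
..#.....#.
..#####..#
.#..##....
#.#....#..
.##....#..
..#......#

Derivation:
Fill (4+0,4+0) = (4,4)
Fill (4+0,4+1) = (4,5)
Fill (4+1,4+0) = (5,4)
Fill (4+1,4+1) = (5,5)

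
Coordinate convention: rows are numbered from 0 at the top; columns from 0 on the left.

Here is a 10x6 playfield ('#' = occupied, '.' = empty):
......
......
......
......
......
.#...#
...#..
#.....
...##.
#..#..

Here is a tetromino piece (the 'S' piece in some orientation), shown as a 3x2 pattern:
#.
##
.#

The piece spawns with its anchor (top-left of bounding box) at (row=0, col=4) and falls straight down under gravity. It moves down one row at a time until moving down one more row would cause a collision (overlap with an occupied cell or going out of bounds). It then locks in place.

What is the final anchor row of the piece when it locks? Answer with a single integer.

Spawn at (row=0, col=4). Try each row:
  row 0: fits
  row 1: fits
  row 2: fits
  row 3: blocked -> lock at row 2

Answer: 2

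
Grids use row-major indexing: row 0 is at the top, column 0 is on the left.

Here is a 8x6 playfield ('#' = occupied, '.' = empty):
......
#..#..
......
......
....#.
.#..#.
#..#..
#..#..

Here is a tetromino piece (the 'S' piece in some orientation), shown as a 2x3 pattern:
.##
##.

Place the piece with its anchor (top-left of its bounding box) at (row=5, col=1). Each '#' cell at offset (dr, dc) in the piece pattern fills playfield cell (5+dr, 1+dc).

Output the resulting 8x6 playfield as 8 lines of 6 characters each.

Fill (5+0,1+1) = (5,2)
Fill (5+0,1+2) = (5,3)
Fill (5+1,1+0) = (6,1)
Fill (5+1,1+1) = (6,2)

Answer: ......
#..#..
......
......
....#.
.####.
####..
#..#..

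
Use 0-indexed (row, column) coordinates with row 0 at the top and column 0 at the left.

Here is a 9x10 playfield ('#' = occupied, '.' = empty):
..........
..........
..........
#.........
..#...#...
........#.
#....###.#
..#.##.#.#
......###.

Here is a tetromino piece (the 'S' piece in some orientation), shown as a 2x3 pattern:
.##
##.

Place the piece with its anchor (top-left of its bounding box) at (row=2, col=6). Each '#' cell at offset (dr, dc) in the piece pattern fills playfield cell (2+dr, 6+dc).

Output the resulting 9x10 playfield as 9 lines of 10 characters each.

Fill (2+0,6+1) = (2,7)
Fill (2+0,6+2) = (2,8)
Fill (2+1,6+0) = (3,6)
Fill (2+1,6+1) = (3,7)

Answer: ..........
..........
.......##.
#.....##..
..#...#...
........#.
#....###.#
..#.##.#.#
......###.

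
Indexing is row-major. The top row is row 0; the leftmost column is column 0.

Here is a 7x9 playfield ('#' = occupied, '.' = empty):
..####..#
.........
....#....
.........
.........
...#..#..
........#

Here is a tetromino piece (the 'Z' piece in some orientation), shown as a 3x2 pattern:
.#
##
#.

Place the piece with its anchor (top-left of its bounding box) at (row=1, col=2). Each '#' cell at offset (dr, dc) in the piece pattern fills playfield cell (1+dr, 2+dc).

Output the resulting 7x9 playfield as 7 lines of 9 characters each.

Answer: ..####..#
...#.....
..###....
..#......
.........
...#..#..
........#

Derivation:
Fill (1+0,2+1) = (1,3)
Fill (1+1,2+0) = (2,2)
Fill (1+1,2+1) = (2,3)
Fill (1+2,2+0) = (3,2)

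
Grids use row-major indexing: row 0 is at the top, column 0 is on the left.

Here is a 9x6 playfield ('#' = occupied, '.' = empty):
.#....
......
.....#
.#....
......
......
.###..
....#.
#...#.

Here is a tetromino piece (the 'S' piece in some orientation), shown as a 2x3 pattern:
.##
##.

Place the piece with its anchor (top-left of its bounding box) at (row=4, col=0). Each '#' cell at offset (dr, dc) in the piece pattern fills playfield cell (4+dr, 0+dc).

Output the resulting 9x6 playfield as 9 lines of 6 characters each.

Fill (4+0,0+1) = (4,1)
Fill (4+0,0+2) = (4,2)
Fill (4+1,0+0) = (5,0)
Fill (4+1,0+1) = (5,1)

Answer: .#....
......
.....#
.#....
.##...
##....
.###..
....#.
#...#.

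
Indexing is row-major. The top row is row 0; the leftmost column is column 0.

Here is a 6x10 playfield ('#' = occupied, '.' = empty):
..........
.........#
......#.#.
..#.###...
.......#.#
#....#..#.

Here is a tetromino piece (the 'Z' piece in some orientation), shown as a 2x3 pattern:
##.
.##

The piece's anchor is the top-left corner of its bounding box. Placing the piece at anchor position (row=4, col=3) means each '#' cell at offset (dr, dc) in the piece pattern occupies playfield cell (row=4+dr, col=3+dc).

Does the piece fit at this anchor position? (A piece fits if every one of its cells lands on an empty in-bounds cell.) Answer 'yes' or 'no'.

Answer: no

Derivation:
Check each piece cell at anchor (4, 3):
  offset (0,0) -> (4,3): empty -> OK
  offset (0,1) -> (4,4): empty -> OK
  offset (1,1) -> (5,4): empty -> OK
  offset (1,2) -> (5,5): occupied ('#') -> FAIL
All cells valid: no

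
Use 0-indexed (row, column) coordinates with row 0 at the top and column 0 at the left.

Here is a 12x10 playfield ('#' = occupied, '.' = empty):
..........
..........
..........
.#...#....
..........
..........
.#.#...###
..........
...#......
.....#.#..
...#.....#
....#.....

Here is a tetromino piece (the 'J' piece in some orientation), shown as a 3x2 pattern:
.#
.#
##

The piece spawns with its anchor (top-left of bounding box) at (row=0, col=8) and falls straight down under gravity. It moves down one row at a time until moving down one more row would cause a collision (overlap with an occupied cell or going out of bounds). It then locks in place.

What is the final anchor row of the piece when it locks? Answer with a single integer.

Answer: 3

Derivation:
Spawn at (row=0, col=8). Try each row:
  row 0: fits
  row 1: fits
  row 2: fits
  row 3: fits
  row 4: blocked -> lock at row 3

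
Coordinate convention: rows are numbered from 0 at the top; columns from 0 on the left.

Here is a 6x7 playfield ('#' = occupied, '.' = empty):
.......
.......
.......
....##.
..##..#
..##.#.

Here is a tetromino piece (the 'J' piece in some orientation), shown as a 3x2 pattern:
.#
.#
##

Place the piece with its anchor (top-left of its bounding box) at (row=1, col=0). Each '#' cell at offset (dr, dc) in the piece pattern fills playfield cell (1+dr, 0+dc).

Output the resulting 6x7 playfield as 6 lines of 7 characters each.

Answer: .......
.#.....
.#.....
##..##.
..##..#
..##.#.

Derivation:
Fill (1+0,0+1) = (1,1)
Fill (1+1,0+1) = (2,1)
Fill (1+2,0+0) = (3,0)
Fill (1+2,0+1) = (3,1)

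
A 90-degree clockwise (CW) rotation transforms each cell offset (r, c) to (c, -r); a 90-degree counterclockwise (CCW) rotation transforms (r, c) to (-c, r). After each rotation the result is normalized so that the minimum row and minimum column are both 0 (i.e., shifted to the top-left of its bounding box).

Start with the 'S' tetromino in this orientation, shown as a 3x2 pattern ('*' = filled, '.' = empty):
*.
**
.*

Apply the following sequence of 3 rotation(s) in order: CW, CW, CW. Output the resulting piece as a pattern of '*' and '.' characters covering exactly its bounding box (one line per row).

Answer: .**
**.

Derivation:
Start:
*.
**
.*
After rotation 1 (CW):
.**
**.
After rotation 2 (CW):
*.
**
.*
After rotation 3 (CW):
.**
**.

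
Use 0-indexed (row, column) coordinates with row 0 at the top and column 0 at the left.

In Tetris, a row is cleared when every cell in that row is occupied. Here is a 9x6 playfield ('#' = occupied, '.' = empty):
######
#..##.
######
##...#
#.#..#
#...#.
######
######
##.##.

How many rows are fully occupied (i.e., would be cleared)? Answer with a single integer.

Check each row:
  row 0: 0 empty cells -> FULL (clear)
  row 1: 3 empty cells -> not full
  row 2: 0 empty cells -> FULL (clear)
  row 3: 3 empty cells -> not full
  row 4: 3 empty cells -> not full
  row 5: 4 empty cells -> not full
  row 6: 0 empty cells -> FULL (clear)
  row 7: 0 empty cells -> FULL (clear)
  row 8: 2 empty cells -> not full
Total rows cleared: 4

Answer: 4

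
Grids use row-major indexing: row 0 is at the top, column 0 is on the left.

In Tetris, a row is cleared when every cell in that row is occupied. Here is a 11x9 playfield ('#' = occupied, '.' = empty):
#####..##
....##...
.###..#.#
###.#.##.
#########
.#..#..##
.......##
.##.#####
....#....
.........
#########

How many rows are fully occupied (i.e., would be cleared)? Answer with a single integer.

Check each row:
  row 0: 2 empty cells -> not full
  row 1: 7 empty cells -> not full
  row 2: 4 empty cells -> not full
  row 3: 3 empty cells -> not full
  row 4: 0 empty cells -> FULL (clear)
  row 5: 5 empty cells -> not full
  row 6: 7 empty cells -> not full
  row 7: 2 empty cells -> not full
  row 8: 8 empty cells -> not full
  row 9: 9 empty cells -> not full
  row 10: 0 empty cells -> FULL (clear)
Total rows cleared: 2

Answer: 2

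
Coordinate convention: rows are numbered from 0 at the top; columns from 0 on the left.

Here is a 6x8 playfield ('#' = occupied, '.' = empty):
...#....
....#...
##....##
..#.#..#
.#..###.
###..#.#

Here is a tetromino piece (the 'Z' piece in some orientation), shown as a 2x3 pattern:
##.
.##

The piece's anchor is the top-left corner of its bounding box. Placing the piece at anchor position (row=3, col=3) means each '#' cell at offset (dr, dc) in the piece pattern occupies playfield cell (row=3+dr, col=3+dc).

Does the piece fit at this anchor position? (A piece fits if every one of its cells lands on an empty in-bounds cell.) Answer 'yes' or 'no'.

Answer: no

Derivation:
Check each piece cell at anchor (3, 3):
  offset (0,0) -> (3,3): empty -> OK
  offset (0,1) -> (3,4): occupied ('#') -> FAIL
  offset (1,1) -> (4,4): occupied ('#') -> FAIL
  offset (1,2) -> (4,5): occupied ('#') -> FAIL
All cells valid: no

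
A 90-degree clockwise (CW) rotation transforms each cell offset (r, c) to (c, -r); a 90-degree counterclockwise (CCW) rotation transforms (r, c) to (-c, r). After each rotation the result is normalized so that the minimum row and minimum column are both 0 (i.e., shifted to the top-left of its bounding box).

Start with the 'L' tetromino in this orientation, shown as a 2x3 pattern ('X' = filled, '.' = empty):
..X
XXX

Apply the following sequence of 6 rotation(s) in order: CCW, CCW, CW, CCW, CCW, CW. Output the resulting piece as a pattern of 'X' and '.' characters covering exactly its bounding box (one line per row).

Start:
..X
XXX
After rotation 1 (CCW):
XX
.X
.X
After rotation 2 (CCW):
XXX
X..
After rotation 3 (CW):
XX
.X
.X
After rotation 4 (CCW):
XXX
X..
After rotation 5 (CCW):
X.
X.
XX
After rotation 6 (CW):
XXX
X..

Answer: XXX
X..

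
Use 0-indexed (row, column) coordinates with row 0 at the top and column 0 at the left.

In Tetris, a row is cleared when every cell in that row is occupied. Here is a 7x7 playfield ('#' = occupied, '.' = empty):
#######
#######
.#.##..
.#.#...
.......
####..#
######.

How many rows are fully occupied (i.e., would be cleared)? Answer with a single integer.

Answer: 2

Derivation:
Check each row:
  row 0: 0 empty cells -> FULL (clear)
  row 1: 0 empty cells -> FULL (clear)
  row 2: 4 empty cells -> not full
  row 3: 5 empty cells -> not full
  row 4: 7 empty cells -> not full
  row 5: 2 empty cells -> not full
  row 6: 1 empty cell -> not full
Total rows cleared: 2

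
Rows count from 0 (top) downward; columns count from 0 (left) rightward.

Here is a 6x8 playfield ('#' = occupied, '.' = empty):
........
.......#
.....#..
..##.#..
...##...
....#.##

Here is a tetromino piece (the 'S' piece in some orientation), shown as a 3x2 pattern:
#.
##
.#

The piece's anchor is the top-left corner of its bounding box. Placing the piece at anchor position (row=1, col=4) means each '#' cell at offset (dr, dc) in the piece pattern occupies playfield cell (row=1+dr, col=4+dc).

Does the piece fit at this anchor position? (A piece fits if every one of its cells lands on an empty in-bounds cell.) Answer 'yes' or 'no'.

Check each piece cell at anchor (1, 4):
  offset (0,0) -> (1,4): empty -> OK
  offset (1,0) -> (2,4): empty -> OK
  offset (1,1) -> (2,5): occupied ('#') -> FAIL
  offset (2,1) -> (3,5): occupied ('#') -> FAIL
All cells valid: no

Answer: no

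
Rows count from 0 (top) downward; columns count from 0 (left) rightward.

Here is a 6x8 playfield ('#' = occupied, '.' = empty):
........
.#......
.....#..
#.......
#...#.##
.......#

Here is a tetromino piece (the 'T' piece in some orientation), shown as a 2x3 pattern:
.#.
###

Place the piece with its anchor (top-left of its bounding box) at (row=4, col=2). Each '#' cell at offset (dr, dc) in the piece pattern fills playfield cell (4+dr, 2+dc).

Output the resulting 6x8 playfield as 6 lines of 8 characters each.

Answer: ........
.#......
.....#..
#.......
#..##.##
..###..#

Derivation:
Fill (4+0,2+1) = (4,3)
Fill (4+1,2+0) = (5,2)
Fill (4+1,2+1) = (5,3)
Fill (4+1,2+2) = (5,4)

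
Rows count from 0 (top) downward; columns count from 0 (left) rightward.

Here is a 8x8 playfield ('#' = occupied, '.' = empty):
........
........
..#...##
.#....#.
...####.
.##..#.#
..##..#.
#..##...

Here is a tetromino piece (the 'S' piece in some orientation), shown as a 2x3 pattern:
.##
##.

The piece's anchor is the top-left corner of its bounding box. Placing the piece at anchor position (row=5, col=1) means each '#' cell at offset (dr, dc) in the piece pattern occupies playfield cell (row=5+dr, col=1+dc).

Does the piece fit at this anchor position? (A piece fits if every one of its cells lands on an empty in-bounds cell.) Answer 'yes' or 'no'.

Check each piece cell at anchor (5, 1):
  offset (0,1) -> (5,2): occupied ('#') -> FAIL
  offset (0,2) -> (5,3): empty -> OK
  offset (1,0) -> (6,1): empty -> OK
  offset (1,1) -> (6,2): occupied ('#') -> FAIL
All cells valid: no

Answer: no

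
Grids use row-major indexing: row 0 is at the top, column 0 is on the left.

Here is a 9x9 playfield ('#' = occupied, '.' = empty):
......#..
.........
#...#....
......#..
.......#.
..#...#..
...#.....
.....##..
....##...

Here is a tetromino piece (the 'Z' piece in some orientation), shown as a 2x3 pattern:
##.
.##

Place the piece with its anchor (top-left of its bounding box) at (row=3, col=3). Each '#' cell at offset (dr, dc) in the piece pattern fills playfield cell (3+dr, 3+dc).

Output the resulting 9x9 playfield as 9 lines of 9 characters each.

Answer: ......#..
.........
#...#....
...##.#..
....##.#.
..#...#..
...#.....
.....##..
....##...

Derivation:
Fill (3+0,3+0) = (3,3)
Fill (3+0,3+1) = (3,4)
Fill (3+1,3+1) = (4,4)
Fill (3+1,3+2) = (4,5)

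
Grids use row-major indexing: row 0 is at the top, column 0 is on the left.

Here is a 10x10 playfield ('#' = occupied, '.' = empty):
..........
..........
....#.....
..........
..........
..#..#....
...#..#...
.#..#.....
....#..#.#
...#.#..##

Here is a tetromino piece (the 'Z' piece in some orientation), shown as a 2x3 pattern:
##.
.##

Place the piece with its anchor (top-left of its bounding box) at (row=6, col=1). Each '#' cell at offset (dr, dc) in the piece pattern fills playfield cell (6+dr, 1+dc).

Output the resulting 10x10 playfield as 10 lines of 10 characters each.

Answer: ..........
..........
....#.....
..........
..........
..#..#....
.###..#...
.####.....
....#..#.#
...#.#..##

Derivation:
Fill (6+0,1+0) = (6,1)
Fill (6+0,1+1) = (6,2)
Fill (6+1,1+1) = (7,2)
Fill (6+1,1+2) = (7,3)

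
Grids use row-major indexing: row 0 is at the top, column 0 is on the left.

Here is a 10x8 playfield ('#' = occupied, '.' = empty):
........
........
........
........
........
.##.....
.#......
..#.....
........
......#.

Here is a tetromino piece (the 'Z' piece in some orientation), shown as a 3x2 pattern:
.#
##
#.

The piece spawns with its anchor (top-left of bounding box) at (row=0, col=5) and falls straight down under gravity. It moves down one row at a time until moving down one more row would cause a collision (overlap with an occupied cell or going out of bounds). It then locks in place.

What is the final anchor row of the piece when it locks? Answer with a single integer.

Answer: 7

Derivation:
Spawn at (row=0, col=5). Try each row:
  row 0: fits
  row 1: fits
  row 2: fits
  row 3: fits
  row 4: fits
  row 5: fits
  row 6: fits
  row 7: fits
  row 8: blocked -> lock at row 7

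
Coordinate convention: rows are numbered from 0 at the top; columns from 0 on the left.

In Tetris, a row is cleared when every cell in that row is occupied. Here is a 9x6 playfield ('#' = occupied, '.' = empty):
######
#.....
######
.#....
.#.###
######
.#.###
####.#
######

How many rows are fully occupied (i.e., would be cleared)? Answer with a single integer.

Answer: 4

Derivation:
Check each row:
  row 0: 0 empty cells -> FULL (clear)
  row 1: 5 empty cells -> not full
  row 2: 0 empty cells -> FULL (clear)
  row 3: 5 empty cells -> not full
  row 4: 2 empty cells -> not full
  row 5: 0 empty cells -> FULL (clear)
  row 6: 2 empty cells -> not full
  row 7: 1 empty cell -> not full
  row 8: 0 empty cells -> FULL (clear)
Total rows cleared: 4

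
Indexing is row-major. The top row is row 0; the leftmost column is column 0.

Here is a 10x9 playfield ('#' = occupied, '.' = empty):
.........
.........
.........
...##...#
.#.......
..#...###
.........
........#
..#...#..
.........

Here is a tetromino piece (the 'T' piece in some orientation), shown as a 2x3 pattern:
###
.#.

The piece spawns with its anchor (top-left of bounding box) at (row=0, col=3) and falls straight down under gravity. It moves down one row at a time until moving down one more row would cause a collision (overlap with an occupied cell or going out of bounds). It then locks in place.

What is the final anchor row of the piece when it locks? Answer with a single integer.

Answer: 1

Derivation:
Spawn at (row=0, col=3). Try each row:
  row 0: fits
  row 1: fits
  row 2: blocked -> lock at row 1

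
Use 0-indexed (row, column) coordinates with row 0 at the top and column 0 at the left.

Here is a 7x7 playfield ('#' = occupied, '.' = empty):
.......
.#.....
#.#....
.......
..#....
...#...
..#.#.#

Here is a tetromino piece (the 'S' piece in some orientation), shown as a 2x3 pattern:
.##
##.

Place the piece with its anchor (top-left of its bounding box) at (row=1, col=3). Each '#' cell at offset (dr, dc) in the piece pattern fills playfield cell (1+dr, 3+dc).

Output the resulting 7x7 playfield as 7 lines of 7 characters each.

Fill (1+0,3+1) = (1,4)
Fill (1+0,3+2) = (1,5)
Fill (1+1,3+0) = (2,3)
Fill (1+1,3+1) = (2,4)

Answer: .......
.#..##.
#.###..
.......
..#....
...#...
..#.#.#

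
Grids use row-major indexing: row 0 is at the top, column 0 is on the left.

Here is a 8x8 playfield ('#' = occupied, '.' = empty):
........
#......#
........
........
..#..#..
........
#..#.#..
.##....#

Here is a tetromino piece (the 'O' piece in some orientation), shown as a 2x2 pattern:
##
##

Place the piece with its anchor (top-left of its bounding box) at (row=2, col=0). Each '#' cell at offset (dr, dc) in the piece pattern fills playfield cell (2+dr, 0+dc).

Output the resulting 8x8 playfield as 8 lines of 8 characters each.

Answer: ........
#......#
##......
##......
..#..#..
........
#..#.#..
.##....#

Derivation:
Fill (2+0,0+0) = (2,0)
Fill (2+0,0+1) = (2,1)
Fill (2+1,0+0) = (3,0)
Fill (2+1,0+1) = (3,1)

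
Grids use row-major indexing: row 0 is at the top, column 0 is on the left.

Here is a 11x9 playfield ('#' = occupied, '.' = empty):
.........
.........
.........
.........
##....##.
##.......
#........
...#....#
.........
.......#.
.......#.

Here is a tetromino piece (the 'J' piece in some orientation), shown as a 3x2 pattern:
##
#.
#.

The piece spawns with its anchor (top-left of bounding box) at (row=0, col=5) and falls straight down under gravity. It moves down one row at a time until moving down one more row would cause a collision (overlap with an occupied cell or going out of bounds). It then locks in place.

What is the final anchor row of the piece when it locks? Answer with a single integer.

Spawn at (row=0, col=5). Try each row:
  row 0: fits
  row 1: fits
  row 2: fits
  row 3: fits
  row 4: blocked -> lock at row 3

Answer: 3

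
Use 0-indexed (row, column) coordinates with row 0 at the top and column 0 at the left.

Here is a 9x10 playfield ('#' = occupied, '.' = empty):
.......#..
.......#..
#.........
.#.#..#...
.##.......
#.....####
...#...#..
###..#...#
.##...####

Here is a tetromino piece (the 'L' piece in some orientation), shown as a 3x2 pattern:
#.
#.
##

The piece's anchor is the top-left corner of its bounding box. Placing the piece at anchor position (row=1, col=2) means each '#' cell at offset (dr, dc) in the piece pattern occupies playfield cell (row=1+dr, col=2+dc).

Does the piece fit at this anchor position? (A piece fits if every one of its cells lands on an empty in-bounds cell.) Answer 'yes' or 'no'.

Check each piece cell at anchor (1, 2):
  offset (0,0) -> (1,2): empty -> OK
  offset (1,0) -> (2,2): empty -> OK
  offset (2,0) -> (3,2): empty -> OK
  offset (2,1) -> (3,3): occupied ('#') -> FAIL
All cells valid: no

Answer: no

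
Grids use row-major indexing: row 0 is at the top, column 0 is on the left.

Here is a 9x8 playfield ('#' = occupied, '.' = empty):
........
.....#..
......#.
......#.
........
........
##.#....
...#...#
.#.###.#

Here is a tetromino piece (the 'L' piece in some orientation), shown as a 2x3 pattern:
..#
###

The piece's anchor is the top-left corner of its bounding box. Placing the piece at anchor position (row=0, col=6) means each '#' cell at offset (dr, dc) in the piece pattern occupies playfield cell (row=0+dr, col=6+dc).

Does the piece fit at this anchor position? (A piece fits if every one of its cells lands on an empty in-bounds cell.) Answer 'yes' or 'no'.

Check each piece cell at anchor (0, 6):
  offset (0,2) -> (0,8): out of bounds -> FAIL
  offset (1,0) -> (1,6): empty -> OK
  offset (1,1) -> (1,7): empty -> OK
  offset (1,2) -> (1,8): out of bounds -> FAIL
All cells valid: no

Answer: no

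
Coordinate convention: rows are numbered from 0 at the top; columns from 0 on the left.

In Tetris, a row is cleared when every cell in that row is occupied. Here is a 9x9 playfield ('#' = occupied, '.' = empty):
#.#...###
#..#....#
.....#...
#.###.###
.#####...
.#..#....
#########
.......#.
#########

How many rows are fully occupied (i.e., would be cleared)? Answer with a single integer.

Check each row:
  row 0: 4 empty cells -> not full
  row 1: 6 empty cells -> not full
  row 2: 8 empty cells -> not full
  row 3: 2 empty cells -> not full
  row 4: 4 empty cells -> not full
  row 5: 7 empty cells -> not full
  row 6: 0 empty cells -> FULL (clear)
  row 7: 8 empty cells -> not full
  row 8: 0 empty cells -> FULL (clear)
Total rows cleared: 2

Answer: 2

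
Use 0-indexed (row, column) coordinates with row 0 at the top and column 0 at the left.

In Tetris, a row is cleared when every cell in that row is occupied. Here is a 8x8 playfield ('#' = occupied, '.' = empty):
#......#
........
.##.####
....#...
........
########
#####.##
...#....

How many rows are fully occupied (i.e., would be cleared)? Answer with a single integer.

Answer: 1

Derivation:
Check each row:
  row 0: 6 empty cells -> not full
  row 1: 8 empty cells -> not full
  row 2: 2 empty cells -> not full
  row 3: 7 empty cells -> not full
  row 4: 8 empty cells -> not full
  row 5: 0 empty cells -> FULL (clear)
  row 6: 1 empty cell -> not full
  row 7: 7 empty cells -> not full
Total rows cleared: 1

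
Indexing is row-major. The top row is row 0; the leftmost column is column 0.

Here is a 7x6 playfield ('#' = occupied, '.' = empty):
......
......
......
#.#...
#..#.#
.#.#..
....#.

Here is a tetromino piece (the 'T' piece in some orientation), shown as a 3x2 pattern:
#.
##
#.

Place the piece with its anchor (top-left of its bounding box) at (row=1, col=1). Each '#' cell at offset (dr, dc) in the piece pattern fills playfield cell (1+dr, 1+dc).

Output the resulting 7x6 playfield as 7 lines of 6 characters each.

Fill (1+0,1+0) = (1,1)
Fill (1+1,1+0) = (2,1)
Fill (1+1,1+1) = (2,2)
Fill (1+2,1+0) = (3,1)

Answer: ......
.#....
.##...
###...
#..#.#
.#.#..
....#.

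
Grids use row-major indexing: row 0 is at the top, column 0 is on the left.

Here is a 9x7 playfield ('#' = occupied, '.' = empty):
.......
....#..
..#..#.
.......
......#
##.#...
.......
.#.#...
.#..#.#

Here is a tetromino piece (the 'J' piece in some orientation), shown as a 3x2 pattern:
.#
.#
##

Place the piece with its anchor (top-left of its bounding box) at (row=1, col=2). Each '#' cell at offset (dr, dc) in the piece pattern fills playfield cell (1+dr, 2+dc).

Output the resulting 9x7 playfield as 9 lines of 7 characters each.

Answer: .......
...##..
..##.#.
..##...
......#
##.#...
.......
.#.#...
.#..#.#

Derivation:
Fill (1+0,2+1) = (1,3)
Fill (1+1,2+1) = (2,3)
Fill (1+2,2+0) = (3,2)
Fill (1+2,2+1) = (3,3)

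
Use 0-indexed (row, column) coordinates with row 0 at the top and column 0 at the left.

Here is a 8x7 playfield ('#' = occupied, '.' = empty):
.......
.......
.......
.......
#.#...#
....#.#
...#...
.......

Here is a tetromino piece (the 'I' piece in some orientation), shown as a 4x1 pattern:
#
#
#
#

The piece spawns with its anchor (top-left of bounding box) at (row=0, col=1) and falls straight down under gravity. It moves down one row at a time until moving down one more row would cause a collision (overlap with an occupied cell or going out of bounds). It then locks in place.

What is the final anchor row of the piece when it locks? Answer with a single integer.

Spawn at (row=0, col=1). Try each row:
  row 0: fits
  row 1: fits
  row 2: fits
  row 3: fits
  row 4: fits
  row 5: blocked -> lock at row 4

Answer: 4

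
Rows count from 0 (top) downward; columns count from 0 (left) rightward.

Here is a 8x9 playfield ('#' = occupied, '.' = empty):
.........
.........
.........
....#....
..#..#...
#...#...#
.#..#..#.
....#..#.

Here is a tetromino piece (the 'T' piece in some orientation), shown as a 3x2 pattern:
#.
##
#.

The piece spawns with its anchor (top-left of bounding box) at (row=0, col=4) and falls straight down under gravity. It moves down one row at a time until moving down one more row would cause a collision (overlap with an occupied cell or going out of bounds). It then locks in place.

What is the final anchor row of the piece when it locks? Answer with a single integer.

Spawn at (row=0, col=4). Try each row:
  row 0: fits
  row 1: blocked -> lock at row 0

Answer: 0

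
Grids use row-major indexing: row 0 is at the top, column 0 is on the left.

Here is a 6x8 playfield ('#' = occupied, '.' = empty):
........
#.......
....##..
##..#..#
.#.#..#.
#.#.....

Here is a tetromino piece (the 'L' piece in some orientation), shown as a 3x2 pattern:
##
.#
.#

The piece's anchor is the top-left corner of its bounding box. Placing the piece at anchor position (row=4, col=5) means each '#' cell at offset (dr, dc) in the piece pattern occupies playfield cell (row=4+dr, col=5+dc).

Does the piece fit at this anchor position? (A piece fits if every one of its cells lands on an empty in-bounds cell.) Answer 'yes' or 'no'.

Check each piece cell at anchor (4, 5):
  offset (0,0) -> (4,5): empty -> OK
  offset (0,1) -> (4,6): occupied ('#') -> FAIL
  offset (1,1) -> (5,6): empty -> OK
  offset (2,1) -> (6,6): out of bounds -> FAIL
All cells valid: no

Answer: no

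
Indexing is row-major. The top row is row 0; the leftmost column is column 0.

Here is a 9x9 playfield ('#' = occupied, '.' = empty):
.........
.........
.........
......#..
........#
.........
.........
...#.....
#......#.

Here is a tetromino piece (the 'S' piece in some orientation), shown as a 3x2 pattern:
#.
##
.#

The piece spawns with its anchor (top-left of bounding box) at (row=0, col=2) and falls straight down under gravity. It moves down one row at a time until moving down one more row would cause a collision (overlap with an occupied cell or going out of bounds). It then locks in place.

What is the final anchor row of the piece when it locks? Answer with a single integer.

Answer: 4

Derivation:
Spawn at (row=0, col=2). Try each row:
  row 0: fits
  row 1: fits
  row 2: fits
  row 3: fits
  row 4: fits
  row 5: blocked -> lock at row 4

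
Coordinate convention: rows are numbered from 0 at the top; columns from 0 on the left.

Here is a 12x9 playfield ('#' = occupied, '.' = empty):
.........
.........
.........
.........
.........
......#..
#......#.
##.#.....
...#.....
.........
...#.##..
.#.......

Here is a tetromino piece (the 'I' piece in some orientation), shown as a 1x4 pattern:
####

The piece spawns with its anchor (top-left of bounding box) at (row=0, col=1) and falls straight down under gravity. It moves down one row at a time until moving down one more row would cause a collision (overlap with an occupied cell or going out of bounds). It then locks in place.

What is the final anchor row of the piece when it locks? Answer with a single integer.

Answer: 6

Derivation:
Spawn at (row=0, col=1). Try each row:
  row 0: fits
  row 1: fits
  row 2: fits
  row 3: fits
  row 4: fits
  row 5: fits
  row 6: fits
  row 7: blocked -> lock at row 6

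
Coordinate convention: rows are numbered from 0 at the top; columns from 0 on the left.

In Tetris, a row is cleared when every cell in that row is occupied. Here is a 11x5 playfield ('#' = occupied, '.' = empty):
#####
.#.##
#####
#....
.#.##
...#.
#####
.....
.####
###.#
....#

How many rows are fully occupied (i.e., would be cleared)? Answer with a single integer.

Answer: 3

Derivation:
Check each row:
  row 0: 0 empty cells -> FULL (clear)
  row 1: 2 empty cells -> not full
  row 2: 0 empty cells -> FULL (clear)
  row 3: 4 empty cells -> not full
  row 4: 2 empty cells -> not full
  row 5: 4 empty cells -> not full
  row 6: 0 empty cells -> FULL (clear)
  row 7: 5 empty cells -> not full
  row 8: 1 empty cell -> not full
  row 9: 1 empty cell -> not full
  row 10: 4 empty cells -> not full
Total rows cleared: 3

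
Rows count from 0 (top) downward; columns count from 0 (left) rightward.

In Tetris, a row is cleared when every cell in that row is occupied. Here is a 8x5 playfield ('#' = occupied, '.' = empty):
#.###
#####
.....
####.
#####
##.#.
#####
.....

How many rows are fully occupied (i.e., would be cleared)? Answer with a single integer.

Answer: 3

Derivation:
Check each row:
  row 0: 1 empty cell -> not full
  row 1: 0 empty cells -> FULL (clear)
  row 2: 5 empty cells -> not full
  row 3: 1 empty cell -> not full
  row 4: 0 empty cells -> FULL (clear)
  row 5: 2 empty cells -> not full
  row 6: 0 empty cells -> FULL (clear)
  row 7: 5 empty cells -> not full
Total rows cleared: 3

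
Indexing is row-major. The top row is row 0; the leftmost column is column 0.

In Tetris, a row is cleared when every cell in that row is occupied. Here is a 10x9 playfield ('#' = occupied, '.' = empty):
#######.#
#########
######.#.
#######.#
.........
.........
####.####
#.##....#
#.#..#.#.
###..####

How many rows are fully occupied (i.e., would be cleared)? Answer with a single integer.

Answer: 1

Derivation:
Check each row:
  row 0: 1 empty cell -> not full
  row 1: 0 empty cells -> FULL (clear)
  row 2: 2 empty cells -> not full
  row 3: 1 empty cell -> not full
  row 4: 9 empty cells -> not full
  row 5: 9 empty cells -> not full
  row 6: 1 empty cell -> not full
  row 7: 5 empty cells -> not full
  row 8: 5 empty cells -> not full
  row 9: 2 empty cells -> not full
Total rows cleared: 1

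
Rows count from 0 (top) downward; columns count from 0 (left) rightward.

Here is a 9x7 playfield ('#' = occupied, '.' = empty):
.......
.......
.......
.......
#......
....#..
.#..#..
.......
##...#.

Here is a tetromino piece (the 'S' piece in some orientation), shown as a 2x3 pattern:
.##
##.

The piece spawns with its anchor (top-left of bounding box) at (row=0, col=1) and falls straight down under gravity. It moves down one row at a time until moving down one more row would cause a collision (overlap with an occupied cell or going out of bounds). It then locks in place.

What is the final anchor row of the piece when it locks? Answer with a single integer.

Answer: 4

Derivation:
Spawn at (row=0, col=1). Try each row:
  row 0: fits
  row 1: fits
  row 2: fits
  row 3: fits
  row 4: fits
  row 5: blocked -> lock at row 4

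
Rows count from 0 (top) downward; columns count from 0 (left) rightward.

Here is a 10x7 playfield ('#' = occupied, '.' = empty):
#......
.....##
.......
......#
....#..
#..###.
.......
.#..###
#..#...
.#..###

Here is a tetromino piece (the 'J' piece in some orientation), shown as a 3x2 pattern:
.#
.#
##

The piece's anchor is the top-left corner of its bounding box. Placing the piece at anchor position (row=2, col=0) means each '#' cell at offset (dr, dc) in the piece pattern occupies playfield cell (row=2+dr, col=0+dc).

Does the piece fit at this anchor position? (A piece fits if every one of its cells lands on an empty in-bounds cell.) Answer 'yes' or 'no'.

Check each piece cell at anchor (2, 0):
  offset (0,1) -> (2,1): empty -> OK
  offset (1,1) -> (3,1): empty -> OK
  offset (2,0) -> (4,0): empty -> OK
  offset (2,1) -> (4,1): empty -> OK
All cells valid: yes

Answer: yes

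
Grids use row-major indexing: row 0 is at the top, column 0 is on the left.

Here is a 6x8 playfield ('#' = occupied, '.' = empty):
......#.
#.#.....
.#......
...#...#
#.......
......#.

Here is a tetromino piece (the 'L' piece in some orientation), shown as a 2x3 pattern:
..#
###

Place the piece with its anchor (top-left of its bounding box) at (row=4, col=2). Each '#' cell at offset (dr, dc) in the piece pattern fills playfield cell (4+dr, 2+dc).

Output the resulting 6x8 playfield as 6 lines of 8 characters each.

Fill (4+0,2+2) = (4,4)
Fill (4+1,2+0) = (5,2)
Fill (4+1,2+1) = (5,3)
Fill (4+1,2+2) = (5,4)

Answer: ......#.
#.#.....
.#......
...#...#
#...#...
..###.#.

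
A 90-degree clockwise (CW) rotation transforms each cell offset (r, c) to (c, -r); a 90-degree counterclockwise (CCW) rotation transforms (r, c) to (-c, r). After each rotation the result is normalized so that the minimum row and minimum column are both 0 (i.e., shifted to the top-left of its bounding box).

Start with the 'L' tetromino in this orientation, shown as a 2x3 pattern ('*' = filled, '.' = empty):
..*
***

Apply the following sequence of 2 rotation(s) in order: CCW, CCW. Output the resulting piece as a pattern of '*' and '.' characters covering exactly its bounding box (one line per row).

Start:
..*
***
After rotation 1 (CCW):
**
.*
.*
After rotation 2 (CCW):
***
*..

Answer: ***
*..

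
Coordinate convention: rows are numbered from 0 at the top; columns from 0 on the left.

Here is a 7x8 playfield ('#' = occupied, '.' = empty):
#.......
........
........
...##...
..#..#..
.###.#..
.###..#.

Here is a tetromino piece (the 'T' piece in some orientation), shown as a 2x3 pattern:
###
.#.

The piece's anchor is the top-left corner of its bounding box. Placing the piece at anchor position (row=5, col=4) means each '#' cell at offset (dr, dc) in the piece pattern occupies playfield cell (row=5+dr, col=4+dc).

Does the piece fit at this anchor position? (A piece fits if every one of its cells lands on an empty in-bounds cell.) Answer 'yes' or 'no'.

Check each piece cell at anchor (5, 4):
  offset (0,0) -> (5,4): empty -> OK
  offset (0,1) -> (5,5): occupied ('#') -> FAIL
  offset (0,2) -> (5,6): empty -> OK
  offset (1,1) -> (6,5): empty -> OK
All cells valid: no

Answer: no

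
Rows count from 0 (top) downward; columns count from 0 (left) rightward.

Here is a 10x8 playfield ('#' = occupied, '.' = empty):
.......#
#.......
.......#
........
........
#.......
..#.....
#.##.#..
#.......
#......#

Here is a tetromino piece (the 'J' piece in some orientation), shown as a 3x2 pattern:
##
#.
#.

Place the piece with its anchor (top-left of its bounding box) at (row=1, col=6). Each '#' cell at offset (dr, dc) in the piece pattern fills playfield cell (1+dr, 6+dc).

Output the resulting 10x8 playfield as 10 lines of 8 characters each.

Fill (1+0,6+0) = (1,6)
Fill (1+0,6+1) = (1,7)
Fill (1+1,6+0) = (2,6)
Fill (1+2,6+0) = (3,6)

Answer: .......#
#.....##
......##
......#.
........
#.......
..#.....
#.##.#..
#.......
#......#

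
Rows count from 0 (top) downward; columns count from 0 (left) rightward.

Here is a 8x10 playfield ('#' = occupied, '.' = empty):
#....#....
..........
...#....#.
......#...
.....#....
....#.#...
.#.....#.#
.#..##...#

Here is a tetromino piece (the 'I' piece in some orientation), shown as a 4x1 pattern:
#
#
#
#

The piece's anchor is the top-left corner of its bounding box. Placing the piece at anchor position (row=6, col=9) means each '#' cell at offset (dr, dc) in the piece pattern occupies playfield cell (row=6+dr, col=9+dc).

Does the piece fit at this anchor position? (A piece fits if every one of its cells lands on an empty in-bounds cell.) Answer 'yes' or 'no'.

Answer: no

Derivation:
Check each piece cell at anchor (6, 9):
  offset (0,0) -> (6,9): occupied ('#') -> FAIL
  offset (1,0) -> (7,9): occupied ('#') -> FAIL
  offset (2,0) -> (8,9): out of bounds -> FAIL
  offset (3,0) -> (9,9): out of bounds -> FAIL
All cells valid: no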